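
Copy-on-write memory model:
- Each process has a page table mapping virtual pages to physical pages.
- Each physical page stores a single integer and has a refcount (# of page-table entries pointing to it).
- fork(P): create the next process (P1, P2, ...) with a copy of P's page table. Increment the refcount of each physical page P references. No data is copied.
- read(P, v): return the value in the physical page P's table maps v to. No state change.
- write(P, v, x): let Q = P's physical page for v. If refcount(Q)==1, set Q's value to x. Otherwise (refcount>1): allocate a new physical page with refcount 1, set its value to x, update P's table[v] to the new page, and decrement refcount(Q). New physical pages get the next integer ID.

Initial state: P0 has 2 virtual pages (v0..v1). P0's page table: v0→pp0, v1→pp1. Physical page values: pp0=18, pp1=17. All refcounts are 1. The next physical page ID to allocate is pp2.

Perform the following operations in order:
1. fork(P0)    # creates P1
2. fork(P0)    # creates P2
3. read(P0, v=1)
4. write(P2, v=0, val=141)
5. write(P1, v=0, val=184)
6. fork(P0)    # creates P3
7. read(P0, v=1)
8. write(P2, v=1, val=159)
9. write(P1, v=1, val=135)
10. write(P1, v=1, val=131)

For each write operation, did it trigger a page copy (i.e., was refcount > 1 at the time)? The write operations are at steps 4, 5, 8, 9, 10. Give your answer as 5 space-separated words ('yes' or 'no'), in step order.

Op 1: fork(P0) -> P1. 2 ppages; refcounts: pp0:2 pp1:2
Op 2: fork(P0) -> P2. 2 ppages; refcounts: pp0:3 pp1:3
Op 3: read(P0, v1) -> 17. No state change.
Op 4: write(P2, v0, 141). refcount(pp0)=3>1 -> COPY to pp2. 3 ppages; refcounts: pp0:2 pp1:3 pp2:1
Op 5: write(P1, v0, 184). refcount(pp0)=2>1 -> COPY to pp3. 4 ppages; refcounts: pp0:1 pp1:3 pp2:1 pp3:1
Op 6: fork(P0) -> P3. 4 ppages; refcounts: pp0:2 pp1:4 pp2:1 pp3:1
Op 7: read(P0, v1) -> 17. No state change.
Op 8: write(P2, v1, 159). refcount(pp1)=4>1 -> COPY to pp4. 5 ppages; refcounts: pp0:2 pp1:3 pp2:1 pp3:1 pp4:1
Op 9: write(P1, v1, 135). refcount(pp1)=3>1 -> COPY to pp5. 6 ppages; refcounts: pp0:2 pp1:2 pp2:1 pp3:1 pp4:1 pp5:1
Op 10: write(P1, v1, 131). refcount(pp5)=1 -> write in place. 6 ppages; refcounts: pp0:2 pp1:2 pp2:1 pp3:1 pp4:1 pp5:1

yes yes yes yes no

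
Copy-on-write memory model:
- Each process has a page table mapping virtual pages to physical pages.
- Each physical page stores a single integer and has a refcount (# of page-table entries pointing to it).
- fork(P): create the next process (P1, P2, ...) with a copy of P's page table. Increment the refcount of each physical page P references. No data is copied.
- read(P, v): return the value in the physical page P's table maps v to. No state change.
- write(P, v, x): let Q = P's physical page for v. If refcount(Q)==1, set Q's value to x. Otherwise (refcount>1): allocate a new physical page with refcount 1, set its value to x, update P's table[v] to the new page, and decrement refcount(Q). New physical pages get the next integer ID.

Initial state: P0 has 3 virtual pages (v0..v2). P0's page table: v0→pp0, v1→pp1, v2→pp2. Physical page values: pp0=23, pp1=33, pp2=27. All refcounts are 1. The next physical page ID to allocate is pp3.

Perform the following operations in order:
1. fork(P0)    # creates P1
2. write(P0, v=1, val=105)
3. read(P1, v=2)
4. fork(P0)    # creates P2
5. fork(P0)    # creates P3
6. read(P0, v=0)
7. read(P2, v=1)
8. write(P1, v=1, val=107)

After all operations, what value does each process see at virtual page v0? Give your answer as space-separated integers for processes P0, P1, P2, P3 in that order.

Op 1: fork(P0) -> P1. 3 ppages; refcounts: pp0:2 pp1:2 pp2:2
Op 2: write(P0, v1, 105). refcount(pp1)=2>1 -> COPY to pp3. 4 ppages; refcounts: pp0:2 pp1:1 pp2:2 pp3:1
Op 3: read(P1, v2) -> 27. No state change.
Op 4: fork(P0) -> P2. 4 ppages; refcounts: pp0:3 pp1:1 pp2:3 pp3:2
Op 5: fork(P0) -> P3. 4 ppages; refcounts: pp0:4 pp1:1 pp2:4 pp3:3
Op 6: read(P0, v0) -> 23. No state change.
Op 7: read(P2, v1) -> 105. No state change.
Op 8: write(P1, v1, 107). refcount(pp1)=1 -> write in place. 4 ppages; refcounts: pp0:4 pp1:1 pp2:4 pp3:3
P0: v0 -> pp0 = 23
P1: v0 -> pp0 = 23
P2: v0 -> pp0 = 23
P3: v0 -> pp0 = 23

Answer: 23 23 23 23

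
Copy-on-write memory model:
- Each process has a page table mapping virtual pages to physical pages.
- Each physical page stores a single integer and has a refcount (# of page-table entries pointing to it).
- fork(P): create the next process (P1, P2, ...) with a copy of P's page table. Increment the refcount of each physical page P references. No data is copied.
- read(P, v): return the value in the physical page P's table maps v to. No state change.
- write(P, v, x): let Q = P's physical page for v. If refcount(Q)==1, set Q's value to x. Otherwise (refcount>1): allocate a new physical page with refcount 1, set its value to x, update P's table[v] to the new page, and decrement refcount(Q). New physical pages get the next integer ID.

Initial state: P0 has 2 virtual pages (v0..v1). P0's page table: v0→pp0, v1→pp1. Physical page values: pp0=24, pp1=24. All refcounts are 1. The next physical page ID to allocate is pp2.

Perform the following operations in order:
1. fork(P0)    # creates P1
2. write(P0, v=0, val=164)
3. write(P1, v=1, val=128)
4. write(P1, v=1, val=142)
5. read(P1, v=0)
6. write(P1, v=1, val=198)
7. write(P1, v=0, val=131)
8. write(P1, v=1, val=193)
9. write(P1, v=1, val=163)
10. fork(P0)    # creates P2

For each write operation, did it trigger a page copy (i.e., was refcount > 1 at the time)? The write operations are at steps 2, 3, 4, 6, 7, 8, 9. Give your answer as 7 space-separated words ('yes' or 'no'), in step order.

Op 1: fork(P0) -> P1. 2 ppages; refcounts: pp0:2 pp1:2
Op 2: write(P0, v0, 164). refcount(pp0)=2>1 -> COPY to pp2. 3 ppages; refcounts: pp0:1 pp1:2 pp2:1
Op 3: write(P1, v1, 128). refcount(pp1)=2>1 -> COPY to pp3. 4 ppages; refcounts: pp0:1 pp1:1 pp2:1 pp3:1
Op 4: write(P1, v1, 142). refcount(pp3)=1 -> write in place. 4 ppages; refcounts: pp0:1 pp1:1 pp2:1 pp3:1
Op 5: read(P1, v0) -> 24. No state change.
Op 6: write(P1, v1, 198). refcount(pp3)=1 -> write in place. 4 ppages; refcounts: pp0:1 pp1:1 pp2:1 pp3:1
Op 7: write(P1, v0, 131). refcount(pp0)=1 -> write in place. 4 ppages; refcounts: pp0:1 pp1:1 pp2:1 pp3:1
Op 8: write(P1, v1, 193). refcount(pp3)=1 -> write in place. 4 ppages; refcounts: pp0:1 pp1:1 pp2:1 pp3:1
Op 9: write(P1, v1, 163). refcount(pp3)=1 -> write in place. 4 ppages; refcounts: pp0:1 pp1:1 pp2:1 pp3:1
Op 10: fork(P0) -> P2. 4 ppages; refcounts: pp0:1 pp1:2 pp2:2 pp3:1

yes yes no no no no no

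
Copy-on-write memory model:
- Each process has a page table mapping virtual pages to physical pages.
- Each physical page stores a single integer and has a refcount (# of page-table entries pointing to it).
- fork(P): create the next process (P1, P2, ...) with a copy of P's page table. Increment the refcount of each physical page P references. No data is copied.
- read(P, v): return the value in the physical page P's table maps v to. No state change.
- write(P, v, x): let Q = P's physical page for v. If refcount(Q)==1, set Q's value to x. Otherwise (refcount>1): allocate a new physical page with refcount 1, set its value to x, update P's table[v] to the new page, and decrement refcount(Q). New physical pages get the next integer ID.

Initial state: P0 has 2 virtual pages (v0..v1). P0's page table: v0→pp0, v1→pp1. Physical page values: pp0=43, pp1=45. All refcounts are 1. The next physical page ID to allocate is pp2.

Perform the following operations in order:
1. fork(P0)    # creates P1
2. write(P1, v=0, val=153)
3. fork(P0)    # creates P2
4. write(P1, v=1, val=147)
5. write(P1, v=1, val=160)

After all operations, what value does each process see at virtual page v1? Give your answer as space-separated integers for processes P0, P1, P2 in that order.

Answer: 45 160 45

Derivation:
Op 1: fork(P0) -> P1. 2 ppages; refcounts: pp0:2 pp1:2
Op 2: write(P1, v0, 153). refcount(pp0)=2>1 -> COPY to pp2. 3 ppages; refcounts: pp0:1 pp1:2 pp2:1
Op 3: fork(P0) -> P2. 3 ppages; refcounts: pp0:2 pp1:3 pp2:1
Op 4: write(P1, v1, 147). refcount(pp1)=3>1 -> COPY to pp3. 4 ppages; refcounts: pp0:2 pp1:2 pp2:1 pp3:1
Op 5: write(P1, v1, 160). refcount(pp3)=1 -> write in place. 4 ppages; refcounts: pp0:2 pp1:2 pp2:1 pp3:1
P0: v1 -> pp1 = 45
P1: v1 -> pp3 = 160
P2: v1 -> pp1 = 45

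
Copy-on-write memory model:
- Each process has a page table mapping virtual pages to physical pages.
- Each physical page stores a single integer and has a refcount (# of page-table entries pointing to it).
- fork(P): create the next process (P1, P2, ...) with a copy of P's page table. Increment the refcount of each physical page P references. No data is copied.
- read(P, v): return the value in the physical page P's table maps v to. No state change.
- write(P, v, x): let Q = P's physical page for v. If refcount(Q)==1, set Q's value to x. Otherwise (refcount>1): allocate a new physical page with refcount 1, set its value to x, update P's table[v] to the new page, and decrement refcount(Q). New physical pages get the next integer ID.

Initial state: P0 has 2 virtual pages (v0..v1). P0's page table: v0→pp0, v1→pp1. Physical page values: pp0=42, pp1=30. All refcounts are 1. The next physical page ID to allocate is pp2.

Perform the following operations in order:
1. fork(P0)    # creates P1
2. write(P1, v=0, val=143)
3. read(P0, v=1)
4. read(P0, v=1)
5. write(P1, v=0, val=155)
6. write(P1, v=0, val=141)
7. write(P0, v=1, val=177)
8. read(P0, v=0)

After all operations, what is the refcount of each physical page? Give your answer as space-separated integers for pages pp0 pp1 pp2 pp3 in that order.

Answer: 1 1 1 1

Derivation:
Op 1: fork(P0) -> P1. 2 ppages; refcounts: pp0:2 pp1:2
Op 2: write(P1, v0, 143). refcount(pp0)=2>1 -> COPY to pp2. 3 ppages; refcounts: pp0:1 pp1:2 pp2:1
Op 3: read(P0, v1) -> 30. No state change.
Op 4: read(P0, v1) -> 30. No state change.
Op 5: write(P1, v0, 155). refcount(pp2)=1 -> write in place. 3 ppages; refcounts: pp0:1 pp1:2 pp2:1
Op 6: write(P1, v0, 141). refcount(pp2)=1 -> write in place. 3 ppages; refcounts: pp0:1 pp1:2 pp2:1
Op 7: write(P0, v1, 177). refcount(pp1)=2>1 -> COPY to pp3. 4 ppages; refcounts: pp0:1 pp1:1 pp2:1 pp3:1
Op 8: read(P0, v0) -> 42. No state change.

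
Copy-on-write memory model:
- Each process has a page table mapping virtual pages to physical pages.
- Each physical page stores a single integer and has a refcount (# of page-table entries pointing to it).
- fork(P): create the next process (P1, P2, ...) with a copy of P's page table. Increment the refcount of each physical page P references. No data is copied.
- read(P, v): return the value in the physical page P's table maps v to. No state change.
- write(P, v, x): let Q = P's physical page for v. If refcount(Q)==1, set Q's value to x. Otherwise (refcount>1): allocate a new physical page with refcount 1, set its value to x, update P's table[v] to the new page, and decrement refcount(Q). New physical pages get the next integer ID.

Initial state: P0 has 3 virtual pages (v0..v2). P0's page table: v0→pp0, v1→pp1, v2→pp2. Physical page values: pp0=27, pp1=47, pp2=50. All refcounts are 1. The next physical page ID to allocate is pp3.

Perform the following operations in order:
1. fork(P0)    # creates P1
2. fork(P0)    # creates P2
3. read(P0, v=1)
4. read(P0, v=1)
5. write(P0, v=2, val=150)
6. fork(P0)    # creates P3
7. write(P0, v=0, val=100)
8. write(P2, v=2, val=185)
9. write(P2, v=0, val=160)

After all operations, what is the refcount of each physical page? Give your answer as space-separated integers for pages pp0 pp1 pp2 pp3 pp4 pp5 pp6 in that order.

Answer: 2 4 1 2 1 1 1

Derivation:
Op 1: fork(P0) -> P1. 3 ppages; refcounts: pp0:2 pp1:2 pp2:2
Op 2: fork(P0) -> P2. 3 ppages; refcounts: pp0:3 pp1:3 pp2:3
Op 3: read(P0, v1) -> 47. No state change.
Op 4: read(P0, v1) -> 47. No state change.
Op 5: write(P0, v2, 150). refcount(pp2)=3>1 -> COPY to pp3. 4 ppages; refcounts: pp0:3 pp1:3 pp2:2 pp3:1
Op 6: fork(P0) -> P3. 4 ppages; refcounts: pp0:4 pp1:4 pp2:2 pp3:2
Op 7: write(P0, v0, 100). refcount(pp0)=4>1 -> COPY to pp4. 5 ppages; refcounts: pp0:3 pp1:4 pp2:2 pp3:2 pp4:1
Op 8: write(P2, v2, 185). refcount(pp2)=2>1 -> COPY to pp5. 6 ppages; refcounts: pp0:3 pp1:4 pp2:1 pp3:2 pp4:1 pp5:1
Op 9: write(P2, v0, 160). refcount(pp0)=3>1 -> COPY to pp6. 7 ppages; refcounts: pp0:2 pp1:4 pp2:1 pp3:2 pp4:1 pp5:1 pp6:1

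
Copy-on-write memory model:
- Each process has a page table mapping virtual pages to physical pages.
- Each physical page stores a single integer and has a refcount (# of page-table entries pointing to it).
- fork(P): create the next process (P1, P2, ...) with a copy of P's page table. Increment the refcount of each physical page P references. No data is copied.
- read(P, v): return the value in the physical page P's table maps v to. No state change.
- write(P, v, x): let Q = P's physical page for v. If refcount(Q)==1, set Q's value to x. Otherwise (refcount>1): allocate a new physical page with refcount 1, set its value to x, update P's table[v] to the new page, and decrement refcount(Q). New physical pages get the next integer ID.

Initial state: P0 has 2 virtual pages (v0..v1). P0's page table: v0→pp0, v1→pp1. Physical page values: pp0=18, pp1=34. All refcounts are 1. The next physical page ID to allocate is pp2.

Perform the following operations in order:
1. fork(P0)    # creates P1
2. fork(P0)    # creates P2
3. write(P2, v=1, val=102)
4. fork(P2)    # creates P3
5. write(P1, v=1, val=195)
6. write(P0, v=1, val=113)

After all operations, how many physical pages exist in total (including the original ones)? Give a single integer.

Answer: 4

Derivation:
Op 1: fork(P0) -> P1. 2 ppages; refcounts: pp0:2 pp1:2
Op 2: fork(P0) -> P2. 2 ppages; refcounts: pp0:3 pp1:3
Op 3: write(P2, v1, 102). refcount(pp1)=3>1 -> COPY to pp2. 3 ppages; refcounts: pp0:3 pp1:2 pp2:1
Op 4: fork(P2) -> P3. 3 ppages; refcounts: pp0:4 pp1:2 pp2:2
Op 5: write(P1, v1, 195). refcount(pp1)=2>1 -> COPY to pp3. 4 ppages; refcounts: pp0:4 pp1:1 pp2:2 pp3:1
Op 6: write(P0, v1, 113). refcount(pp1)=1 -> write in place. 4 ppages; refcounts: pp0:4 pp1:1 pp2:2 pp3:1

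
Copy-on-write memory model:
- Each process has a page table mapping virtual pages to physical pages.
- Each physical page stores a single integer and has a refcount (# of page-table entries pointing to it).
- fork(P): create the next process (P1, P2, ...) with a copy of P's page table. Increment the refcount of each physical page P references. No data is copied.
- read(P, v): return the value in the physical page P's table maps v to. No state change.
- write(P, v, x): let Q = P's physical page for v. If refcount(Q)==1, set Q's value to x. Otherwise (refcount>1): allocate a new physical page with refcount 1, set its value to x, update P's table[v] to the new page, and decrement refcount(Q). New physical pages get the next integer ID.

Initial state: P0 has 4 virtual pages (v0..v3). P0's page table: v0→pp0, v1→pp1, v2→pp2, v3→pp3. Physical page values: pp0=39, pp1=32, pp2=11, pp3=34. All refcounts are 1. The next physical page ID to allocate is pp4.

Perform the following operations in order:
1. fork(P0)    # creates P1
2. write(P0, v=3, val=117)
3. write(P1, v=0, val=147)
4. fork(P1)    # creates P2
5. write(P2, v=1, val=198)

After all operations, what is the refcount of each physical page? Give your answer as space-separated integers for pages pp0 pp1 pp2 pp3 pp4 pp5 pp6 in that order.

Answer: 1 2 3 2 1 2 1

Derivation:
Op 1: fork(P0) -> P1. 4 ppages; refcounts: pp0:2 pp1:2 pp2:2 pp3:2
Op 2: write(P0, v3, 117). refcount(pp3)=2>1 -> COPY to pp4. 5 ppages; refcounts: pp0:2 pp1:2 pp2:2 pp3:1 pp4:1
Op 3: write(P1, v0, 147). refcount(pp0)=2>1 -> COPY to pp5. 6 ppages; refcounts: pp0:1 pp1:2 pp2:2 pp3:1 pp4:1 pp5:1
Op 4: fork(P1) -> P2. 6 ppages; refcounts: pp0:1 pp1:3 pp2:3 pp3:2 pp4:1 pp5:2
Op 5: write(P2, v1, 198). refcount(pp1)=3>1 -> COPY to pp6. 7 ppages; refcounts: pp0:1 pp1:2 pp2:3 pp3:2 pp4:1 pp5:2 pp6:1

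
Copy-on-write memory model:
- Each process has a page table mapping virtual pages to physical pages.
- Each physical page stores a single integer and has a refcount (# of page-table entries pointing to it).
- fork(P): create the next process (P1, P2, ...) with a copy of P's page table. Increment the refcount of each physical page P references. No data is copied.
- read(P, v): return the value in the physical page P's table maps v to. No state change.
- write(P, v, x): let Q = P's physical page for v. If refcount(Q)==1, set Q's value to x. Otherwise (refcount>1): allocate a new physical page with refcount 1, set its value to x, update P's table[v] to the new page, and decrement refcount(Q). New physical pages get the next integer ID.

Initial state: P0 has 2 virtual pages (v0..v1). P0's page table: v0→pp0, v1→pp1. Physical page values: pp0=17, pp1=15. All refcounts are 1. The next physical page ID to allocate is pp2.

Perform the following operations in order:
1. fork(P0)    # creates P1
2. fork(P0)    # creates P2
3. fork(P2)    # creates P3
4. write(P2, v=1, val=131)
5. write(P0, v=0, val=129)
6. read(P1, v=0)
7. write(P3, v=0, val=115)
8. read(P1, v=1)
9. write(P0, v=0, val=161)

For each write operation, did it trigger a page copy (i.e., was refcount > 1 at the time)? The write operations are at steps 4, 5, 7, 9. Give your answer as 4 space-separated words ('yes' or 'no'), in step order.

Op 1: fork(P0) -> P1. 2 ppages; refcounts: pp0:2 pp1:2
Op 2: fork(P0) -> P2. 2 ppages; refcounts: pp0:3 pp1:3
Op 3: fork(P2) -> P3. 2 ppages; refcounts: pp0:4 pp1:4
Op 4: write(P2, v1, 131). refcount(pp1)=4>1 -> COPY to pp2. 3 ppages; refcounts: pp0:4 pp1:3 pp2:1
Op 5: write(P0, v0, 129). refcount(pp0)=4>1 -> COPY to pp3. 4 ppages; refcounts: pp0:3 pp1:3 pp2:1 pp3:1
Op 6: read(P1, v0) -> 17. No state change.
Op 7: write(P3, v0, 115). refcount(pp0)=3>1 -> COPY to pp4. 5 ppages; refcounts: pp0:2 pp1:3 pp2:1 pp3:1 pp4:1
Op 8: read(P1, v1) -> 15. No state change.
Op 9: write(P0, v0, 161). refcount(pp3)=1 -> write in place. 5 ppages; refcounts: pp0:2 pp1:3 pp2:1 pp3:1 pp4:1

yes yes yes no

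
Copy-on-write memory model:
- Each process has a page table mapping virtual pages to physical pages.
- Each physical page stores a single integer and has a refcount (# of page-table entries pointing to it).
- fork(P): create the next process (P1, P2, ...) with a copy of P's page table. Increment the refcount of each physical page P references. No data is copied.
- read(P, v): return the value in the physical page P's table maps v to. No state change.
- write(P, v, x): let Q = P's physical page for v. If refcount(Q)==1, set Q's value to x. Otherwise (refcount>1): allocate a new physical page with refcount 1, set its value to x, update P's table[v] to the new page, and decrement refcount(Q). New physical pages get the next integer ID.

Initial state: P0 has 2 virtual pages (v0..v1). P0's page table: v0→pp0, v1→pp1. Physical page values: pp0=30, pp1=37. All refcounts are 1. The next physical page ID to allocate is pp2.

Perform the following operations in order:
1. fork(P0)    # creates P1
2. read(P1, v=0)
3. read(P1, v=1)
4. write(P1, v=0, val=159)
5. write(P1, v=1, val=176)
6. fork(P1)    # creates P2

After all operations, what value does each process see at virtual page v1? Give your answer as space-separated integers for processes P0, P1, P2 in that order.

Op 1: fork(P0) -> P1. 2 ppages; refcounts: pp0:2 pp1:2
Op 2: read(P1, v0) -> 30. No state change.
Op 3: read(P1, v1) -> 37. No state change.
Op 4: write(P1, v0, 159). refcount(pp0)=2>1 -> COPY to pp2. 3 ppages; refcounts: pp0:1 pp1:2 pp2:1
Op 5: write(P1, v1, 176). refcount(pp1)=2>1 -> COPY to pp3. 4 ppages; refcounts: pp0:1 pp1:1 pp2:1 pp3:1
Op 6: fork(P1) -> P2. 4 ppages; refcounts: pp0:1 pp1:1 pp2:2 pp3:2
P0: v1 -> pp1 = 37
P1: v1 -> pp3 = 176
P2: v1 -> pp3 = 176

Answer: 37 176 176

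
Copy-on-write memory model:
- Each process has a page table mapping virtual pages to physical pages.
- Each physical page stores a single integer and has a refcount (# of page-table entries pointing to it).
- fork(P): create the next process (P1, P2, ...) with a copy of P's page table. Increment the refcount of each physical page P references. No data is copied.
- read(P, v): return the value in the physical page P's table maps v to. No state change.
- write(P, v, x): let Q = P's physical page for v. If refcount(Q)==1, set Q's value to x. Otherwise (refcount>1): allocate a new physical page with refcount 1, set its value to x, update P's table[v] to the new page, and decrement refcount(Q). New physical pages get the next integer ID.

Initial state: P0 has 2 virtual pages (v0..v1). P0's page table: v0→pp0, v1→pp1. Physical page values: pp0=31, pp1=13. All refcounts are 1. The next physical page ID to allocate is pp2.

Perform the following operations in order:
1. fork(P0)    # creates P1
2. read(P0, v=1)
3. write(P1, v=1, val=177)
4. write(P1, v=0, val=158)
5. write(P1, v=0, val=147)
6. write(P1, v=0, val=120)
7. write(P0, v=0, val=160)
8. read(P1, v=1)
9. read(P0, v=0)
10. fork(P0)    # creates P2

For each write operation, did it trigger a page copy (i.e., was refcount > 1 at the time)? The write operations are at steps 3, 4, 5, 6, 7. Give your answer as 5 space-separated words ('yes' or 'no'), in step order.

Op 1: fork(P0) -> P1. 2 ppages; refcounts: pp0:2 pp1:2
Op 2: read(P0, v1) -> 13. No state change.
Op 3: write(P1, v1, 177). refcount(pp1)=2>1 -> COPY to pp2. 3 ppages; refcounts: pp0:2 pp1:1 pp2:1
Op 4: write(P1, v0, 158). refcount(pp0)=2>1 -> COPY to pp3. 4 ppages; refcounts: pp0:1 pp1:1 pp2:1 pp3:1
Op 5: write(P1, v0, 147). refcount(pp3)=1 -> write in place. 4 ppages; refcounts: pp0:1 pp1:1 pp2:1 pp3:1
Op 6: write(P1, v0, 120). refcount(pp3)=1 -> write in place. 4 ppages; refcounts: pp0:1 pp1:1 pp2:1 pp3:1
Op 7: write(P0, v0, 160). refcount(pp0)=1 -> write in place. 4 ppages; refcounts: pp0:1 pp1:1 pp2:1 pp3:1
Op 8: read(P1, v1) -> 177. No state change.
Op 9: read(P0, v0) -> 160. No state change.
Op 10: fork(P0) -> P2. 4 ppages; refcounts: pp0:2 pp1:2 pp2:1 pp3:1

yes yes no no no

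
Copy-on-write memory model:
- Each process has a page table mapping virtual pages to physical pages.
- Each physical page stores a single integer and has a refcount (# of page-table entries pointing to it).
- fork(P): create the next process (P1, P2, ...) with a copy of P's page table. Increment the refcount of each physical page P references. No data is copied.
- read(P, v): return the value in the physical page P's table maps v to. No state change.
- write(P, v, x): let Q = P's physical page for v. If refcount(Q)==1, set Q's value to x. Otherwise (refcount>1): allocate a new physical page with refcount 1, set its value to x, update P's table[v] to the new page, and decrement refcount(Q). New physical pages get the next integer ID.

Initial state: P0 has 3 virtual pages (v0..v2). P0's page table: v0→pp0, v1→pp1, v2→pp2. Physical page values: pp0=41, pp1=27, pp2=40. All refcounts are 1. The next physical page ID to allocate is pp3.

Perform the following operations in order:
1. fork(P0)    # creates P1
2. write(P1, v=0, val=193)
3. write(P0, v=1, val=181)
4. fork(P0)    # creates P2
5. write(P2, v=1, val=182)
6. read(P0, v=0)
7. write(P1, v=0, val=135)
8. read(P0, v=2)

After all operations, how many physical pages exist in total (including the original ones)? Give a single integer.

Op 1: fork(P0) -> P1. 3 ppages; refcounts: pp0:2 pp1:2 pp2:2
Op 2: write(P1, v0, 193). refcount(pp0)=2>1 -> COPY to pp3. 4 ppages; refcounts: pp0:1 pp1:2 pp2:2 pp3:1
Op 3: write(P0, v1, 181). refcount(pp1)=2>1 -> COPY to pp4. 5 ppages; refcounts: pp0:1 pp1:1 pp2:2 pp3:1 pp4:1
Op 4: fork(P0) -> P2. 5 ppages; refcounts: pp0:2 pp1:1 pp2:3 pp3:1 pp4:2
Op 5: write(P2, v1, 182). refcount(pp4)=2>1 -> COPY to pp5. 6 ppages; refcounts: pp0:2 pp1:1 pp2:3 pp3:1 pp4:1 pp5:1
Op 6: read(P0, v0) -> 41. No state change.
Op 7: write(P1, v0, 135). refcount(pp3)=1 -> write in place. 6 ppages; refcounts: pp0:2 pp1:1 pp2:3 pp3:1 pp4:1 pp5:1
Op 8: read(P0, v2) -> 40. No state change.

Answer: 6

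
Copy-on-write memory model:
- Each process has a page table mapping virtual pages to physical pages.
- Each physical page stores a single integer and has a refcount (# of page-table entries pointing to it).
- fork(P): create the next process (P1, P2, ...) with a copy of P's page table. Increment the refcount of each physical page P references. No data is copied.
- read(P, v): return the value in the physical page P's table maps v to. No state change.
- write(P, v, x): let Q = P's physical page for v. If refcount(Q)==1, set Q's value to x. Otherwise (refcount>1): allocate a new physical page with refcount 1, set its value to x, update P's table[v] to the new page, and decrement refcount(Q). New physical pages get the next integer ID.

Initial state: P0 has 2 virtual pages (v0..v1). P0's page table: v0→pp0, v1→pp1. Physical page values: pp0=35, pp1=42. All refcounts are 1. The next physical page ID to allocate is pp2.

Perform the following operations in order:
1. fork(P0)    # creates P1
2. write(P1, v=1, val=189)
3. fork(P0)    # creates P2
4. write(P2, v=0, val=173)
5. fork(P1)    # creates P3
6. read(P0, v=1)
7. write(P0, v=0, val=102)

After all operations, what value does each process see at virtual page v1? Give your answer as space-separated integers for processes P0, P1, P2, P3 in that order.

Answer: 42 189 42 189

Derivation:
Op 1: fork(P0) -> P1. 2 ppages; refcounts: pp0:2 pp1:2
Op 2: write(P1, v1, 189). refcount(pp1)=2>1 -> COPY to pp2. 3 ppages; refcounts: pp0:2 pp1:1 pp2:1
Op 3: fork(P0) -> P2. 3 ppages; refcounts: pp0:3 pp1:2 pp2:1
Op 4: write(P2, v0, 173). refcount(pp0)=3>1 -> COPY to pp3. 4 ppages; refcounts: pp0:2 pp1:2 pp2:1 pp3:1
Op 5: fork(P1) -> P3. 4 ppages; refcounts: pp0:3 pp1:2 pp2:2 pp3:1
Op 6: read(P0, v1) -> 42. No state change.
Op 7: write(P0, v0, 102). refcount(pp0)=3>1 -> COPY to pp4. 5 ppages; refcounts: pp0:2 pp1:2 pp2:2 pp3:1 pp4:1
P0: v1 -> pp1 = 42
P1: v1 -> pp2 = 189
P2: v1 -> pp1 = 42
P3: v1 -> pp2 = 189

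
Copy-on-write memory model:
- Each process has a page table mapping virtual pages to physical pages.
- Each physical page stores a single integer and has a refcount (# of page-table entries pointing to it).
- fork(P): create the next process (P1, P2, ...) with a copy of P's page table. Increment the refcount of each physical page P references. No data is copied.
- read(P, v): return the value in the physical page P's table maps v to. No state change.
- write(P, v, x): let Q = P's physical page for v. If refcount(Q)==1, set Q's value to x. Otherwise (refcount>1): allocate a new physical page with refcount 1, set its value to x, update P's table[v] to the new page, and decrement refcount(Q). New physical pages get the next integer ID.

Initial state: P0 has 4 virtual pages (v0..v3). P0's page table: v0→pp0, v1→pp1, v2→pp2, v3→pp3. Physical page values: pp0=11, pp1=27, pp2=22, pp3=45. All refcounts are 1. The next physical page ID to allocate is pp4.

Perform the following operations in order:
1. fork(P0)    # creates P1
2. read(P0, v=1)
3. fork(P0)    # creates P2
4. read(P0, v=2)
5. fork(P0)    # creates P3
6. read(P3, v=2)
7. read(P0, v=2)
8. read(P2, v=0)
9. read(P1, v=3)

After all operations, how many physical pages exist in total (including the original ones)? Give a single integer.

Op 1: fork(P0) -> P1. 4 ppages; refcounts: pp0:2 pp1:2 pp2:2 pp3:2
Op 2: read(P0, v1) -> 27. No state change.
Op 3: fork(P0) -> P2. 4 ppages; refcounts: pp0:3 pp1:3 pp2:3 pp3:3
Op 4: read(P0, v2) -> 22. No state change.
Op 5: fork(P0) -> P3. 4 ppages; refcounts: pp0:4 pp1:4 pp2:4 pp3:4
Op 6: read(P3, v2) -> 22. No state change.
Op 7: read(P0, v2) -> 22. No state change.
Op 8: read(P2, v0) -> 11. No state change.
Op 9: read(P1, v3) -> 45. No state change.

Answer: 4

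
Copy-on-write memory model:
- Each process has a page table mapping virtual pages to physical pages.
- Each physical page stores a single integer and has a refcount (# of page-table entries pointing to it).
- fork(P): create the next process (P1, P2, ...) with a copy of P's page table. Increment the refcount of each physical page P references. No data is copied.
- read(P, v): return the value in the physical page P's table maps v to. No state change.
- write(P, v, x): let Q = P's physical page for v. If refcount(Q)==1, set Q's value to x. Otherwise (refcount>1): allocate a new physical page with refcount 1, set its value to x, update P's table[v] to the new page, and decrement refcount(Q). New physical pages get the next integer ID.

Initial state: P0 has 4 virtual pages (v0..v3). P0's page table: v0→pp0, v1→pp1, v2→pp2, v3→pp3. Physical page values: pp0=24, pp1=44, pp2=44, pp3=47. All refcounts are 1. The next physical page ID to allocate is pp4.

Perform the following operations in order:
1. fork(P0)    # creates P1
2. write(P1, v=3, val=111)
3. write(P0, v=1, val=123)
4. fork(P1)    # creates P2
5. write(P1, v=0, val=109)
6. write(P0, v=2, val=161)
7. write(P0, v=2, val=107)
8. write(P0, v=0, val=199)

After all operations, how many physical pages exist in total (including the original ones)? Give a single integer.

Op 1: fork(P0) -> P1. 4 ppages; refcounts: pp0:2 pp1:2 pp2:2 pp3:2
Op 2: write(P1, v3, 111). refcount(pp3)=2>1 -> COPY to pp4. 5 ppages; refcounts: pp0:2 pp1:2 pp2:2 pp3:1 pp4:1
Op 3: write(P0, v1, 123). refcount(pp1)=2>1 -> COPY to pp5. 6 ppages; refcounts: pp0:2 pp1:1 pp2:2 pp3:1 pp4:1 pp5:1
Op 4: fork(P1) -> P2. 6 ppages; refcounts: pp0:3 pp1:2 pp2:3 pp3:1 pp4:2 pp5:1
Op 5: write(P1, v0, 109). refcount(pp0)=3>1 -> COPY to pp6. 7 ppages; refcounts: pp0:2 pp1:2 pp2:3 pp3:1 pp4:2 pp5:1 pp6:1
Op 6: write(P0, v2, 161). refcount(pp2)=3>1 -> COPY to pp7. 8 ppages; refcounts: pp0:2 pp1:2 pp2:2 pp3:1 pp4:2 pp5:1 pp6:1 pp7:1
Op 7: write(P0, v2, 107). refcount(pp7)=1 -> write in place. 8 ppages; refcounts: pp0:2 pp1:2 pp2:2 pp3:1 pp4:2 pp5:1 pp6:1 pp7:1
Op 8: write(P0, v0, 199). refcount(pp0)=2>1 -> COPY to pp8. 9 ppages; refcounts: pp0:1 pp1:2 pp2:2 pp3:1 pp4:2 pp5:1 pp6:1 pp7:1 pp8:1

Answer: 9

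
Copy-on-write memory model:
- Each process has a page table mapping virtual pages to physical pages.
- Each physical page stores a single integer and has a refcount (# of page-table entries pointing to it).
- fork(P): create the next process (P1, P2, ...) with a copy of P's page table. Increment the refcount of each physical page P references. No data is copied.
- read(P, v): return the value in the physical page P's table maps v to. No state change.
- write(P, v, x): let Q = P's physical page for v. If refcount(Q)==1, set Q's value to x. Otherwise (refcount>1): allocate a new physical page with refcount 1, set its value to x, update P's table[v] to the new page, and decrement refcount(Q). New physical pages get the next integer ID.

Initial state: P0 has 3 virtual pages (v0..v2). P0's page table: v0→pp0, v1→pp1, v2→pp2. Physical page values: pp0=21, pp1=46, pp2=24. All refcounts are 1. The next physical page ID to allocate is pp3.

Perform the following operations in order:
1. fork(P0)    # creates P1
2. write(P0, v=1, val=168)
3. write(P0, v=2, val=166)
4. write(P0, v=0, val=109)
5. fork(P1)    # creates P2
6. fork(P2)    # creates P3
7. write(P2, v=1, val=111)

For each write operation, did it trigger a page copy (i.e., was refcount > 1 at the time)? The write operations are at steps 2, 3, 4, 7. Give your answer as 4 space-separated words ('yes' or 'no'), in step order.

Op 1: fork(P0) -> P1. 3 ppages; refcounts: pp0:2 pp1:2 pp2:2
Op 2: write(P0, v1, 168). refcount(pp1)=2>1 -> COPY to pp3. 4 ppages; refcounts: pp0:2 pp1:1 pp2:2 pp3:1
Op 3: write(P0, v2, 166). refcount(pp2)=2>1 -> COPY to pp4. 5 ppages; refcounts: pp0:2 pp1:1 pp2:1 pp3:1 pp4:1
Op 4: write(P0, v0, 109). refcount(pp0)=2>1 -> COPY to pp5. 6 ppages; refcounts: pp0:1 pp1:1 pp2:1 pp3:1 pp4:1 pp5:1
Op 5: fork(P1) -> P2. 6 ppages; refcounts: pp0:2 pp1:2 pp2:2 pp3:1 pp4:1 pp5:1
Op 6: fork(P2) -> P3. 6 ppages; refcounts: pp0:3 pp1:3 pp2:3 pp3:1 pp4:1 pp5:1
Op 7: write(P2, v1, 111). refcount(pp1)=3>1 -> COPY to pp6. 7 ppages; refcounts: pp0:3 pp1:2 pp2:3 pp3:1 pp4:1 pp5:1 pp6:1

yes yes yes yes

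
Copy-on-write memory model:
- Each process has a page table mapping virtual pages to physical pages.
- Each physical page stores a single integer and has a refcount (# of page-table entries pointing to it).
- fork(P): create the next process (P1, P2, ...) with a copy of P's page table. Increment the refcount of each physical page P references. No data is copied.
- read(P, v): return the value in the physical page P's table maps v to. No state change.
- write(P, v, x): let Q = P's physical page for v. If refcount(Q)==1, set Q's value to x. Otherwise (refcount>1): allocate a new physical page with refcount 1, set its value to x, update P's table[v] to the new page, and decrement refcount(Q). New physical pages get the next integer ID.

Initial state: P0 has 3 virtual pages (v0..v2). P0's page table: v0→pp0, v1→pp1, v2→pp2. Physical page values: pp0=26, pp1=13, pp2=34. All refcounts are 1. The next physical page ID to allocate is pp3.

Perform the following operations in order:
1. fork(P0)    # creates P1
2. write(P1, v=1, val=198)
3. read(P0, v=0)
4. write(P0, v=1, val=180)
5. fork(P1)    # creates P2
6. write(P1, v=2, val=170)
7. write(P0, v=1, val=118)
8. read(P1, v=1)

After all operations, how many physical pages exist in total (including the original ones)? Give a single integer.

Answer: 5

Derivation:
Op 1: fork(P0) -> P1. 3 ppages; refcounts: pp0:2 pp1:2 pp2:2
Op 2: write(P1, v1, 198). refcount(pp1)=2>1 -> COPY to pp3. 4 ppages; refcounts: pp0:2 pp1:1 pp2:2 pp3:1
Op 3: read(P0, v0) -> 26. No state change.
Op 4: write(P0, v1, 180). refcount(pp1)=1 -> write in place. 4 ppages; refcounts: pp0:2 pp1:1 pp2:2 pp3:1
Op 5: fork(P1) -> P2. 4 ppages; refcounts: pp0:3 pp1:1 pp2:3 pp3:2
Op 6: write(P1, v2, 170). refcount(pp2)=3>1 -> COPY to pp4. 5 ppages; refcounts: pp0:3 pp1:1 pp2:2 pp3:2 pp4:1
Op 7: write(P0, v1, 118). refcount(pp1)=1 -> write in place. 5 ppages; refcounts: pp0:3 pp1:1 pp2:2 pp3:2 pp4:1
Op 8: read(P1, v1) -> 198. No state change.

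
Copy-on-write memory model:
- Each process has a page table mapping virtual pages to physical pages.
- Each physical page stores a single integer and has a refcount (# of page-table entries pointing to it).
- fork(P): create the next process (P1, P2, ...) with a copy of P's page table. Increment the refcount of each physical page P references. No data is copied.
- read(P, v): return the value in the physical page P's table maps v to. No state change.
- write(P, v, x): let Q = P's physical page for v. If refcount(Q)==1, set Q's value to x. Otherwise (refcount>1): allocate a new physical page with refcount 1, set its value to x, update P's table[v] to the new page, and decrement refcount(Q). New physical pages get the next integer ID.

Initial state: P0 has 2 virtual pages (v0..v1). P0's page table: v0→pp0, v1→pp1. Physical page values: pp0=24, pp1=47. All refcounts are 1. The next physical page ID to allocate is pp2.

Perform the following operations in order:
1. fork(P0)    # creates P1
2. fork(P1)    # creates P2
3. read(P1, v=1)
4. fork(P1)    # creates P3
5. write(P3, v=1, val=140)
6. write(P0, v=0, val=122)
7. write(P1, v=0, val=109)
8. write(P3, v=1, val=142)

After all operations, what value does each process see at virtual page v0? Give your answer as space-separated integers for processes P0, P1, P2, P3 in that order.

Op 1: fork(P0) -> P1. 2 ppages; refcounts: pp0:2 pp1:2
Op 2: fork(P1) -> P2. 2 ppages; refcounts: pp0:3 pp1:3
Op 3: read(P1, v1) -> 47. No state change.
Op 4: fork(P1) -> P3. 2 ppages; refcounts: pp0:4 pp1:4
Op 5: write(P3, v1, 140). refcount(pp1)=4>1 -> COPY to pp2. 3 ppages; refcounts: pp0:4 pp1:3 pp2:1
Op 6: write(P0, v0, 122). refcount(pp0)=4>1 -> COPY to pp3. 4 ppages; refcounts: pp0:3 pp1:3 pp2:1 pp3:1
Op 7: write(P1, v0, 109). refcount(pp0)=3>1 -> COPY to pp4. 5 ppages; refcounts: pp0:2 pp1:3 pp2:1 pp3:1 pp4:1
Op 8: write(P3, v1, 142). refcount(pp2)=1 -> write in place. 5 ppages; refcounts: pp0:2 pp1:3 pp2:1 pp3:1 pp4:1
P0: v0 -> pp3 = 122
P1: v0 -> pp4 = 109
P2: v0 -> pp0 = 24
P3: v0 -> pp0 = 24

Answer: 122 109 24 24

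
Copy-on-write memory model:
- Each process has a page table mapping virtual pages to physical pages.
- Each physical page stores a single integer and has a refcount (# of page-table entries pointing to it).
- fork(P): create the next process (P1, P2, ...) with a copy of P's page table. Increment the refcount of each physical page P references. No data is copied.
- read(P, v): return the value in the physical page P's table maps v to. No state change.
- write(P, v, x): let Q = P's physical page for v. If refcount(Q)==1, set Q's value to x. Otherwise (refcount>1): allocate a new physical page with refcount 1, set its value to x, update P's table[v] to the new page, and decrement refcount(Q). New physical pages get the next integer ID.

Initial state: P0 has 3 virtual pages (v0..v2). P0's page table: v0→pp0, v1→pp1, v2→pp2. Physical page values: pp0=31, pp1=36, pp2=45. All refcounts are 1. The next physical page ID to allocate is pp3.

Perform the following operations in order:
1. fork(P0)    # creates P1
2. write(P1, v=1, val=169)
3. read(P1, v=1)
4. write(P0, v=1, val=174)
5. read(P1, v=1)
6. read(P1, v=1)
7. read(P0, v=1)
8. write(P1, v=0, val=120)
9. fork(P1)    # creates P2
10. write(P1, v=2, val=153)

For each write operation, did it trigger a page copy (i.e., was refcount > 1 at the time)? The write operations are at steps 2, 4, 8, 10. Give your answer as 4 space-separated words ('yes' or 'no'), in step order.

Op 1: fork(P0) -> P1. 3 ppages; refcounts: pp0:2 pp1:2 pp2:2
Op 2: write(P1, v1, 169). refcount(pp1)=2>1 -> COPY to pp3. 4 ppages; refcounts: pp0:2 pp1:1 pp2:2 pp3:1
Op 3: read(P1, v1) -> 169. No state change.
Op 4: write(P0, v1, 174). refcount(pp1)=1 -> write in place. 4 ppages; refcounts: pp0:2 pp1:1 pp2:2 pp3:1
Op 5: read(P1, v1) -> 169. No state change.
Op 6: read(P1, v1) -> 169. No state change.
Op 7: read(P0, v1) -> 174. No state change.
Op 8: write(P1, v0, 120). refcount(pp0)=2>1 -> COPY to pp4. 5 ppages; refcounts: pp0:1 pp1:1 pp2:2 pp3:1 pp4:1
Op 9: fork(P1) -> P2. 5 ppages; refcounts: pp0:1 pp1:1 pp2:3 pp3:2 pp4:2
Op 10: write(P1, v2, 153). refcount(pp2)=3>1 -> COPY to pp5. 6 ppages; refcounts: pp0:1 pp1:1 pp2:2 pp3:2 pp4:2 pp5:1

yes no yes yes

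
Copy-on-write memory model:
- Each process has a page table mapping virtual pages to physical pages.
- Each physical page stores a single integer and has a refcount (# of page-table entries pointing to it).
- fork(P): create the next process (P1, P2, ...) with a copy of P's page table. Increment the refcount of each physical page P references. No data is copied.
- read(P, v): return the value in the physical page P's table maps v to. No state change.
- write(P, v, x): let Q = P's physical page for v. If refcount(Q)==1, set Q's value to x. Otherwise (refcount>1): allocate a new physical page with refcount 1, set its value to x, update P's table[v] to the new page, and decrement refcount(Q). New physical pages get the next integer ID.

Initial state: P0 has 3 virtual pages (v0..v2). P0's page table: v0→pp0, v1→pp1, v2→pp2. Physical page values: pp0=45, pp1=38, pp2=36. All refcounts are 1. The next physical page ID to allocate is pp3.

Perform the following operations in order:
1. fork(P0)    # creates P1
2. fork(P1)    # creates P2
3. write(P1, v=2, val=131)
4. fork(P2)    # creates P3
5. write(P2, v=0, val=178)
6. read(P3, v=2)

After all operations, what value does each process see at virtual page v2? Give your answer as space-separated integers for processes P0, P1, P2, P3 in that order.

Answer: 36 131 36 36

Derivation:
Op 1: fork(P0) -> P1. 3 ppages; refcounts: pp0:2 pp1:2 pp2:2
Op 2: fork(P1) -> P2. 3 ppages; refcounts: pp0:3 pp1:3 pp2:3
Op 3: write(P1, v2, 131). refcount(pp2)=3>1 -> COPY to pp3. 4 ppages; refcounts: pp0:3 pp1:3 pp2:2 pp3:1
Op 4: fork(P2) -> P3. 4 ppages; refcounts: pp0:4 pp1:4 pp2:3 pp3:1
Op 5: write(P2, v0, 178). refcount(pp0)=4>1 -> COPY to pp4. 5 ppages; refcounts: pp0:3 pp1:4 pp2:3 pp3:1 pp4:1
Op 6: read(P3, v2) -> 36. No state change.
P0: v2 -> pp2 = 36
P1: v2 -> pp3 = 131
P2: v2 -> pp2 = 36
P3: v2 -> pp2 = 36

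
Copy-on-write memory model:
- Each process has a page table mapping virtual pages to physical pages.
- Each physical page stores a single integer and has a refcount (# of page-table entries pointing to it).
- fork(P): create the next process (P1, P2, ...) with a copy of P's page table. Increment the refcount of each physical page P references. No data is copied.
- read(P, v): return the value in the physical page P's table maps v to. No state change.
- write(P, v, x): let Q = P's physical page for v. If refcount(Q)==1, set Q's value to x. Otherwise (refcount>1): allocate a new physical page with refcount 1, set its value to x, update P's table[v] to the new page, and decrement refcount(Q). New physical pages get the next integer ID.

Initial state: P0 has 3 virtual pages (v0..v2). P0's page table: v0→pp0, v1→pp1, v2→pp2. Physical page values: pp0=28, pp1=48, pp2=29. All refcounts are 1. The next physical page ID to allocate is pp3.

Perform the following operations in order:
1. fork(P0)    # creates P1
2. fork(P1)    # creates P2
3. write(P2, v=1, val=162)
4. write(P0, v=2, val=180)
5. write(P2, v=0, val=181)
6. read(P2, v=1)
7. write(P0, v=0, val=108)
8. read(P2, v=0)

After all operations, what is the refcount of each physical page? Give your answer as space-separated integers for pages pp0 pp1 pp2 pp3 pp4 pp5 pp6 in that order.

Op 1: fork(P0) -> P1. 3 ppages; refcounts: pp0:2 pp1:2 pp2:2
Op 2: fork(P1) -> P2. 3 ppages; refcounts: pp0:3 pp1:3 pp2:3
Op 3: write(P2, v1, 162). refcount(pp1)=3>1 -> COPY to pp3. 4 ppages; refcounts: pp0:3 pp1:2 pp2:3 pp3:1
Op 4: write(P0, v2, 180). refcount(pp2)=3>1 -> COPY to pp4. 5 ppages; refcounts: pp0:3 pp1:2 pp2:2 pp3:1 pp4:1
Op 5: write(P2, v0, 181). refcount(pp0)=3>1 -> COPY to pp5. 6 ppages; refcounts: pp0:2 pp1:2 pp2:2 pp3:1 pp4:1 pp5:1
Op 6: read(P2, v1) -> 162. No state change.
Op 7: write(P0, v0, 108). refcount(pp0)=2>1 -> COPY to pp6. 7 ppages; refcounts: pp0:1 pp1:2 pp2:2 pp3:1 pp4:1 pp5:1 pp6:1
Op 8: read(P2, v0) -> 181. No state change.

Answer: 1 2 2 1 1 1 1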